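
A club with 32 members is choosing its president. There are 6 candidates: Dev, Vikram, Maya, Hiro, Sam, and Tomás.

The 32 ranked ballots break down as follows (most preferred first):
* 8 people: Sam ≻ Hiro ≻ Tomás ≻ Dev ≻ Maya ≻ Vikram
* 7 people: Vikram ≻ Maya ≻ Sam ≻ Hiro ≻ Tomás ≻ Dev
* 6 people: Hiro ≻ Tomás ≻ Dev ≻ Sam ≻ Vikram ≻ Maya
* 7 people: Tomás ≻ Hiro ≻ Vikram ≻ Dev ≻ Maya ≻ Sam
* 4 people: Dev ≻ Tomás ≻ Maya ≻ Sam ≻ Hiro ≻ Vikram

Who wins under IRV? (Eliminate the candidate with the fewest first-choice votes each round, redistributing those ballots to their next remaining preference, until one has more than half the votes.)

Tomás

Round 1: Dev 4, Vikram 7, Maya 0, Hiro 6, Sam 8, Tomás 7. Maya eliminated.
Round 2: Dev 4, Vikram 7, Hiro 6, Sam 8, Tomás 7. Dev eliminated.
Round 3: Vikram 7, Hiro 6, Sam 8, Tomás 11. Hiro eliminated.
Round 4: Vikram 7, Sam 8, Tomás 17. Tomás has a majority (≥17).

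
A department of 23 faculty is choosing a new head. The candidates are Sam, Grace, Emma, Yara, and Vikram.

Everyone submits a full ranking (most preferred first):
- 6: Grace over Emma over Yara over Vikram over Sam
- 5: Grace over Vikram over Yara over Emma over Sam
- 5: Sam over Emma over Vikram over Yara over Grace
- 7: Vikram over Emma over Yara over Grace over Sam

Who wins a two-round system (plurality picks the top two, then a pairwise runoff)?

Round 1 first-place votes: Sam 5, Grace 11, Emma 0, Yara 0, Vikram 7. Grace and Vikram advance.
Runoff: Grace is ranked above Vikram on 11 ballots, Vikram above Grace on 12.

Vikram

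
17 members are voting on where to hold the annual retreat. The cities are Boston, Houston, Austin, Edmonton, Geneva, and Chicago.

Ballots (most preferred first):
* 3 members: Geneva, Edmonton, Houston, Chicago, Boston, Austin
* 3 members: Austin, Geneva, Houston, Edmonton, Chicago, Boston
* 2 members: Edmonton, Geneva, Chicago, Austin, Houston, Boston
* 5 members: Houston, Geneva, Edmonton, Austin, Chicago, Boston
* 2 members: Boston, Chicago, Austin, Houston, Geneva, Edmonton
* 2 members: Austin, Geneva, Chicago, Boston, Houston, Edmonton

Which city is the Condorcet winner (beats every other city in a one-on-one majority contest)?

Geneva vs Boston: 15–2
Geneva vs Houston: 10–7
Geneva vs Austin: 10–7
Geneva vs Edmonton: 15–2
Geneva vs Chicago: 15–2
Geneva beats every other city.

Geneva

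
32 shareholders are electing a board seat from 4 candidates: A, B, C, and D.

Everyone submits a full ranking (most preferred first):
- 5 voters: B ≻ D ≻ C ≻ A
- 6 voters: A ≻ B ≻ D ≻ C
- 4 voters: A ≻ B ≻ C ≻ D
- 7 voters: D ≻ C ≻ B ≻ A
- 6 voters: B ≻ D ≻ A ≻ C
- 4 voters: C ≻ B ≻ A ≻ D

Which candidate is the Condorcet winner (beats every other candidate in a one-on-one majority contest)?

B vs A: 22–10
B vs C: 21–11
B vs D: 25–7
B beats every other candidate.

B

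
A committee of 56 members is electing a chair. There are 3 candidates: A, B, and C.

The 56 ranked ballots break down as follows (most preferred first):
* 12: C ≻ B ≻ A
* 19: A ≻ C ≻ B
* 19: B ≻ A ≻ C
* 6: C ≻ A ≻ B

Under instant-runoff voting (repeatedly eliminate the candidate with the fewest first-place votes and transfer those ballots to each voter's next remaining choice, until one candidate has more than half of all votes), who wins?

Round 1: A 19, B 19, C 18. C eliminated.
Round 2: A 25, B 31. B has a majority (≥29).

B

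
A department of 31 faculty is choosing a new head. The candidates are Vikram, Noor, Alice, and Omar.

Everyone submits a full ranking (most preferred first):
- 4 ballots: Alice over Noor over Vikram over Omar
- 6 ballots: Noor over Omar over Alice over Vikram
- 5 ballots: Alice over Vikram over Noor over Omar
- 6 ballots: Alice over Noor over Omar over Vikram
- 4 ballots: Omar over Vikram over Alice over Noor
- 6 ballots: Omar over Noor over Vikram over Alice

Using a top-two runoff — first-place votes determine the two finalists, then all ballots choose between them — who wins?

Round 1 first-place votes: Vikram 0, Noor 6, Alice 15, Omar 10. Alice and Omar advance.
Runoff: Alice is ranked above Omar on 15 ballots, Omar above Alice on 16.

Omar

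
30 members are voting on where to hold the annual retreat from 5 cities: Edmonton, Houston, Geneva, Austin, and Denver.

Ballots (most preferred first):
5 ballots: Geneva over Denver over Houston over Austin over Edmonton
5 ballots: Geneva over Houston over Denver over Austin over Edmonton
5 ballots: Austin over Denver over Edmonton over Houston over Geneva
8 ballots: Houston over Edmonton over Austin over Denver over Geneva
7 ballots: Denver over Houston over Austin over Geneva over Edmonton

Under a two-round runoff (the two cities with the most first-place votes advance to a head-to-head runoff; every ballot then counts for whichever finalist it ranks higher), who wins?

Round 1 first-place votes: Edmonton 0, Houston 8, Geneva 10, Austin 5, Denver 7. Geneva and Houston advance.
Runoff: Geneva is ranked above Houston on 10 ballots, Houston above Geneva on 20.

Houston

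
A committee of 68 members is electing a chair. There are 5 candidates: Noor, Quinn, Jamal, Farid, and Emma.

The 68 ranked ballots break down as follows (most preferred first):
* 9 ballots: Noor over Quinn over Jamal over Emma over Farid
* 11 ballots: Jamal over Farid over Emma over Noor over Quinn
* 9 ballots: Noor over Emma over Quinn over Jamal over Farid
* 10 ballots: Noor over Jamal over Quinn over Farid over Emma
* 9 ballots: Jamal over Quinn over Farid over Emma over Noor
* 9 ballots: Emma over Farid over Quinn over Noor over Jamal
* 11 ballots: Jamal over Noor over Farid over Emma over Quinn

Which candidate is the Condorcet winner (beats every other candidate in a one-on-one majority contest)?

Noor

Noor vs Quinn: 50–18
Noor vs Jamal: 37–31
Noor vs Farid: 39–29
Noor vs Emma: 39–29
Noor beats every other candidate.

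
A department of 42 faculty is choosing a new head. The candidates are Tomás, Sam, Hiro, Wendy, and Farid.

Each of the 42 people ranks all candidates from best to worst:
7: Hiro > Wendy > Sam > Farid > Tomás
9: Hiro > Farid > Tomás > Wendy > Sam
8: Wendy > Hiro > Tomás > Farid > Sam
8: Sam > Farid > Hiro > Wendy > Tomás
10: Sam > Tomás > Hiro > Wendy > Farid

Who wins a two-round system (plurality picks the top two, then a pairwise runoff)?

Hiro

Round 1 first-place votes: Tomás 0, Sam 18, Hiro 16, Wendy 8, Farid 0. Sam and Hiro advance.
Runoff: Sam is ranked above Hiro on 18 ballots, Hiro above Sam on 24.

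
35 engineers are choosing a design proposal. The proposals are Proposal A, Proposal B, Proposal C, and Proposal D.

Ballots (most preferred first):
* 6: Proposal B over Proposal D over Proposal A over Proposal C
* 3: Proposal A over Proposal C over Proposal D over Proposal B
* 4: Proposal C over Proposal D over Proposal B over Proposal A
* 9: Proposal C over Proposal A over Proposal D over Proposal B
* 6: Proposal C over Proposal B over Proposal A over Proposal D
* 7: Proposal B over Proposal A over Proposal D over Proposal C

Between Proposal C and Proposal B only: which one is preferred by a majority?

Proposal C is ranked above Proposal B on 22 ballots; Proposal B above Proposal C on 13.

Proposal C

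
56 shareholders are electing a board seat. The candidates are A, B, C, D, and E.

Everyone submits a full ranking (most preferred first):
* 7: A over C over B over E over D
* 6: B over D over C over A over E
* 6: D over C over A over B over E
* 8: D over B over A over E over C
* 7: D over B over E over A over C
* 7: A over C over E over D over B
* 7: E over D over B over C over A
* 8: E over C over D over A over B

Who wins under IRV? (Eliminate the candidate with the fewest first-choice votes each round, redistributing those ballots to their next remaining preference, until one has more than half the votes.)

Round 1: A 14, B 6, C 0, D 21, E 15. C eliminated.
Round 2: A 14, B 6, D 21, E 15. B eliminated.
Round 3: A 14, D 27, E 15. A eliminated.
Round 4: D 27, E 29. E has a majority (≥29).

E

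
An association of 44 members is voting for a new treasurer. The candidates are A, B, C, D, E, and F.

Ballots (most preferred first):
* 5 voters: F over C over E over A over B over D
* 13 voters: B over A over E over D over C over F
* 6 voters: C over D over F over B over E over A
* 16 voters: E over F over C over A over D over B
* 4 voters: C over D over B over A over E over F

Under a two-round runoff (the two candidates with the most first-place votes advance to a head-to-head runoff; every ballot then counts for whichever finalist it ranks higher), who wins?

B

Round 1 first-place votes: A 0, B 13, C 10, D 0, E 16, F 5. E and B advance.
Runoff: E is ranked above B on 21 ballots, B above E on 23.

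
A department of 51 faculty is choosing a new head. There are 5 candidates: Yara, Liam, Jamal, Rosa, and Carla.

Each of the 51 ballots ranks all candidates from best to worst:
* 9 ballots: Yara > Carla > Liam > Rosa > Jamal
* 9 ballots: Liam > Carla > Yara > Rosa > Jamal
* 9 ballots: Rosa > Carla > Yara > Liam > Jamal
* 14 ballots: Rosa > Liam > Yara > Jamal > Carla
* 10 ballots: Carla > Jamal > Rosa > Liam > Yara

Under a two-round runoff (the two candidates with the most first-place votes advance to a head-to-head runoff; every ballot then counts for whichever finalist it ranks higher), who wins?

Round 1 first-place votes: Yara 9, Liam 9, Jamal 0, Rosa 23, Carla 10. Rosa and Carla advance.
Runoff: Rosa is ranked above Carla on 23 ballots, Carla above Rosa on 28.

Carla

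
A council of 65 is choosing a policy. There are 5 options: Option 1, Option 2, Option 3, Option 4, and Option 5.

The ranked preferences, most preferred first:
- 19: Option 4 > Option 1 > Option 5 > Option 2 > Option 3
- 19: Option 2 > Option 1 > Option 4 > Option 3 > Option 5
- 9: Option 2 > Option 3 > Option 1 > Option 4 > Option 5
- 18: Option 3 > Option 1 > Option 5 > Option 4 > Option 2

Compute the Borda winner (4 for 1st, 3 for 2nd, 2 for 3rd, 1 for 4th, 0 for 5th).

Option 1

Option 1: 19×3 + 19×3 + 9×2 + 18×3 = 186
Option 2: 19×1 + 19×4 + 9×4 + 18×0 = 131
Option 3: 19×0 + 19×1 + 9×3 + 18×4 = 118
Option 4: 19×4 + 19×2 + 9×1 + 18×1 = 141
Option 5: 19×2 + 19×0 + 9×0 + 18×2 = 74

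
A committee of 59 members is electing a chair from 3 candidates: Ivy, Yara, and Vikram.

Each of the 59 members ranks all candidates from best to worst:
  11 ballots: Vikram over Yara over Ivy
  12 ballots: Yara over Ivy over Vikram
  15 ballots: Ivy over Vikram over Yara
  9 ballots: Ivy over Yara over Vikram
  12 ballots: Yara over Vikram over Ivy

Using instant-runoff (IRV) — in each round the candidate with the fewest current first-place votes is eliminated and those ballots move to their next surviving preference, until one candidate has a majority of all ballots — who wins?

Yara

Round 1: Ivy 24, Yara 24, Vikram 11. Vikram eliminated.
Round 2: Ivy 24, Yara 35. Yara has a majority (≥30).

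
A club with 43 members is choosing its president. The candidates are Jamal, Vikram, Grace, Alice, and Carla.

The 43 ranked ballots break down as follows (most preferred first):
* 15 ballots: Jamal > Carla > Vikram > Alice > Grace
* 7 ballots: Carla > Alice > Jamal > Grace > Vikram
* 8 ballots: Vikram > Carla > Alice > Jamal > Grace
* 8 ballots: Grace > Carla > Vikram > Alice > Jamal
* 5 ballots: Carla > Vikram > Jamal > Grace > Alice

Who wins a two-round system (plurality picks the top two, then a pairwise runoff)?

Carla

Round 1 first-place votes: Jamal 15, Vikram 8, Grace 8, Alice 0, Carla 12. Jamal and Carla advance.
Runoff: Jamal is ranked above Carla on 15 ballots, Carla above Jamal on 28.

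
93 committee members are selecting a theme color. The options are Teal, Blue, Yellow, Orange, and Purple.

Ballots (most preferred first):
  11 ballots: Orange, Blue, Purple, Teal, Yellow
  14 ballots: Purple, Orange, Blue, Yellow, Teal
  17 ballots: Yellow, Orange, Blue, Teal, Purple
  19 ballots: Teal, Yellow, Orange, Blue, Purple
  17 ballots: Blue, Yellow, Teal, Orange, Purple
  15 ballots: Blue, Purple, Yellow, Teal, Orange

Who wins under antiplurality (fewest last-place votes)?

Blue

Last-place votes: Teal 14, Blue 0, Yellow 11, Orange 15, Purple 53.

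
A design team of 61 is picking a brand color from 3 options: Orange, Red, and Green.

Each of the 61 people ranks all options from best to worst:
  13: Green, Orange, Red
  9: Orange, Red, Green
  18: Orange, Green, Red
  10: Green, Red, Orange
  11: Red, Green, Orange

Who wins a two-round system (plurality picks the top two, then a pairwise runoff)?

Round 1 first-place votes: Orange 27, Red 11, Green 23. Orange and Green advance.
Runoff: Orange is ranked above Green on 27 ballots, Green above Orange on 34.

Green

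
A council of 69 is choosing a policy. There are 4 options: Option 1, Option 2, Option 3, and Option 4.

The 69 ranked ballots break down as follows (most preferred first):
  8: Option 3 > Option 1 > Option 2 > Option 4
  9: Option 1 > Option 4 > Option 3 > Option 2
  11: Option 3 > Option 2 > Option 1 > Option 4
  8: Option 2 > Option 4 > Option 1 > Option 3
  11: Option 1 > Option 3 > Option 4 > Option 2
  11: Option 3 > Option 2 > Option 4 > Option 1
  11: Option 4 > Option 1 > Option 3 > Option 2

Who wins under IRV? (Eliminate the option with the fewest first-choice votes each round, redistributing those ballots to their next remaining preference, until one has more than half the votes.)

Round 1: Option 1 20, Option 2 8, Option 3 30, Option 4 11. Option 2 eliminated.
Round 2: Option 1 20, Option 3 30, Option 4 19. Option 4 eliminated.
Round 3: Option 1 39, Option 3 30. Option 1 has a majority (≥35).

Option 1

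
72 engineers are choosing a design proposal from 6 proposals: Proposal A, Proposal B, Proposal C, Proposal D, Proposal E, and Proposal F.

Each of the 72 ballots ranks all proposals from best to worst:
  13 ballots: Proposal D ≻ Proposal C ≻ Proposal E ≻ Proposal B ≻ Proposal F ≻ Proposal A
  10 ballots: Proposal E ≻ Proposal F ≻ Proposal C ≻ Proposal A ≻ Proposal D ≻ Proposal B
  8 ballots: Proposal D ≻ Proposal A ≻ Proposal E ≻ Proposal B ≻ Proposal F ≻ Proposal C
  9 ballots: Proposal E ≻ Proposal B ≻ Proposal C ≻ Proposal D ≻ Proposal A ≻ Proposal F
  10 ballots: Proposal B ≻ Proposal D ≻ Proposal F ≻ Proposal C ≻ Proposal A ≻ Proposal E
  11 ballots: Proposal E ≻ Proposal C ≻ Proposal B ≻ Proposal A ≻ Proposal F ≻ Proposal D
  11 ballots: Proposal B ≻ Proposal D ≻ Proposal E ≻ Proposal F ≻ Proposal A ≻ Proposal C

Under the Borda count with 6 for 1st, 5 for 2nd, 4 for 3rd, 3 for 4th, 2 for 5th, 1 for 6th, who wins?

Proposal A: 13×1 + 10×3 + 8×5 + 9×2 + 10×2 + 11×3 + 11×2 = 176
Proposal B: 13×3 + 10×1 + 8×3 + 9×5 + 10×6 + 11×4 + 11×6 = 288
Proposal C: 13×5 + 10×4 + 8×1 + 9×4 + 10×3 + 11×5 + 11×1 = 245
Proposal D: 13×6 + 10×2 + 8×6 + 9×3 + 10×5 + 11×1 + 11×5 = 289
Proposal E: 13×4 + 10×6 + 8×4 + 9×6 + 10×1 + 11×6 + 11×4 = 318
Proposal F: 13×2 + 10×5 + 8×2 + 9×1 + 10×4 + 11×2 + 11×3 = 196

Proposal E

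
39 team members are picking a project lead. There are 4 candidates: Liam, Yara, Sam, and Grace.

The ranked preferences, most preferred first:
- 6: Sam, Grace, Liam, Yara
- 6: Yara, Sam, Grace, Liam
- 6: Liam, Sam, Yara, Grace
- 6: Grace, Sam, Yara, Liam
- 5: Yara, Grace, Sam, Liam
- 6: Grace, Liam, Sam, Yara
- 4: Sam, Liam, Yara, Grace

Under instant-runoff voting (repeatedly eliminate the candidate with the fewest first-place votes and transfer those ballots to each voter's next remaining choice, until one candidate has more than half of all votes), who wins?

Sam

Round 1: Liam 6, Yara 11, Sam 10, Grace 12. Liam eliminated.
Round 2: Yara 11, Sam 16, Grace 12. Yara eliminated.
Round 3: Sam 22, Grace 17. Sam has a majority (≥20).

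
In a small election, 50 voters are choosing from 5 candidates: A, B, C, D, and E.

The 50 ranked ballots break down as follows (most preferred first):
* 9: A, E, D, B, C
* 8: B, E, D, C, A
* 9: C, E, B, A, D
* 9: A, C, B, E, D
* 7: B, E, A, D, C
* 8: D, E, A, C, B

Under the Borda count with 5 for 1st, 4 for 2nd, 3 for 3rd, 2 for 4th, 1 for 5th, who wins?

A: 9×5 + 8×1 + 9×2 + 9×5 + 7×3 + 8×3 = 161
B: 9×2 + 8×5 + 9×3 + 9×3 + 7×5 + 8×1 = 155
C: 9×1 + 8×2 + 9×5 + 9×4 + 7×1 + 8×2 = 129
D: 9×3 + 8×3 + 9×1 + 9×1 + 7×2 + 8×5 = 123
E: 9×4 + 8×4 + 9×4 + 9×2 + 7×4 + 8×4 = 182

E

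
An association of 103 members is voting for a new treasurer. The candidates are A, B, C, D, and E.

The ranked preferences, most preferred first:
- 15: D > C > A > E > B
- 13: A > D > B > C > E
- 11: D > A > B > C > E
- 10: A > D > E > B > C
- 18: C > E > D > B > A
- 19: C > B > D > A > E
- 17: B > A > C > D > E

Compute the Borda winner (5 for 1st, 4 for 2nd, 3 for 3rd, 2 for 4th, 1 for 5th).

A: 15×3 + 13×5 + 11×4 + 10×5 + 18×1 + 19×2 + 17×4 = 328
B: 15×1 + 13×3 + 11×3 + 10×2 + 18×2 + 19×4 + 17×5 = 304
C: 15×4 + 13×2 + 11×2 + 10×1 + 18×5 + 19×5 + 17×3 = 354
D: 15×5 + 13×4 + 11×5 + 10×4 + 18×3 + 19×3 + 17×2 = 367
E: 15×2 + 13×1 + 11×1 + 10×3 + 18×4 + 19×1 + 17×1 = 192

D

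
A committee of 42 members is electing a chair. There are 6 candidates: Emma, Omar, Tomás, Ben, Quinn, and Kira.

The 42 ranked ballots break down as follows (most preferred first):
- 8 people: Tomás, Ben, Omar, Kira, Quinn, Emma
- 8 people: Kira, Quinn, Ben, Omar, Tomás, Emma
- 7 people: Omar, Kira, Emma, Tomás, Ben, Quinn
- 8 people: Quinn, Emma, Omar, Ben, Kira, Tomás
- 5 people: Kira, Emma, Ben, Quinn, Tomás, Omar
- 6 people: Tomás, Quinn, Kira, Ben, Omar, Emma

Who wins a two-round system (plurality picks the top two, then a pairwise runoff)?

Kira

Round 1 first-place votes: Emma 0, Omar 7, Tomás 14, Ben 0, Quinn 8, Kira 13. Tomás and Kira advance.
Runoff: Tomás is ranked above Kira on 14 ballots, Kira above Tomás on 28.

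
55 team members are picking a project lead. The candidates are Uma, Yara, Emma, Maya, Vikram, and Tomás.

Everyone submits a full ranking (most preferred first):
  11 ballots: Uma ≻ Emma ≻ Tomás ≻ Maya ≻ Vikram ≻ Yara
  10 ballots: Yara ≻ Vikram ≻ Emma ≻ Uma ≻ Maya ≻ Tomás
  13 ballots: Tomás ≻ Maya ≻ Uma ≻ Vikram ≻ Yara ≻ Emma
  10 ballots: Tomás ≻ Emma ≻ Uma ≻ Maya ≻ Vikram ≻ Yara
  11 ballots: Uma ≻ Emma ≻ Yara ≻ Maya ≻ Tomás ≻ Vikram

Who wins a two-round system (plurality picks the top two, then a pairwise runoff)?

Uma

Round 1 first-place votes: Uma 22, Yara 10, Emma 0, Maya 0, Vikram 0, Tomás 23. Tomás and Uma advance.
Runoff: Tomás is ranked above Uma on 23 ballots, Uma above Tomás on 32.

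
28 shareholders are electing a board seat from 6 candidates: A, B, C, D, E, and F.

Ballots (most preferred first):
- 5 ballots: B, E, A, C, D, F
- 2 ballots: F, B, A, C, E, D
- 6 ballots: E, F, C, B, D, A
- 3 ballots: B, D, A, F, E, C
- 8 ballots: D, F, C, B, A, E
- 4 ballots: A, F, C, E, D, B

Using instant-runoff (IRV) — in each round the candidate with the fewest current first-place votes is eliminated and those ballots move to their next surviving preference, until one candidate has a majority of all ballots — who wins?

Round 1: A 4, B 8, C 0, D 8, E 6, F 2. C eliminated.
Round 2: A 4, B 8, D 8, E 6, F 2. F eliminated.
Round 3: A 4, B 10, D 8, E 6. A eliminated.
Round 4: B 10, D 8, E 10. D eliminated.
Round 5: B 18, E 10. B has a majority (≥15).

B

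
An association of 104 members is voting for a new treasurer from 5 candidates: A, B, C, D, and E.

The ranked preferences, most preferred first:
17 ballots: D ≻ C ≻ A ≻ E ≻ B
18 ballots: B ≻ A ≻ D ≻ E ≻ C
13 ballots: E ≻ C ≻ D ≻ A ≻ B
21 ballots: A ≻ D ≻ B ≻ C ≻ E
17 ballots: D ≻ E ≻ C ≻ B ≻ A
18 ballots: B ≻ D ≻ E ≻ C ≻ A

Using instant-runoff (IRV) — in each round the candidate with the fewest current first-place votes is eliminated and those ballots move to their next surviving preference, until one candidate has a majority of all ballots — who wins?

D

Round 1: A 21, B 36, C 0, D 34, E 13. C eliminated.
Round 2: A 21, B 36, D 34, E 13. E eliminated.
Round 3: A 21, B 36, D 47. A eliminated.
Round 4: B 36, D 68. D has a majority (≥53).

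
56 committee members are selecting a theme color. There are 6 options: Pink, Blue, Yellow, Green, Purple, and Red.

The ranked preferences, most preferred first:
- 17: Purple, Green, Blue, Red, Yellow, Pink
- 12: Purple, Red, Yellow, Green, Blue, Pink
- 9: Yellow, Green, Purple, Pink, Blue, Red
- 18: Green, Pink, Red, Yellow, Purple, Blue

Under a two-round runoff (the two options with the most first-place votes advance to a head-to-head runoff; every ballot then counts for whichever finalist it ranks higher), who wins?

Purple

Round 1 first-place votes: Pink 0, Blue 0, Yellow 9, Green 18, Purple 29, Red 0. Purple and Green advance.
Runoff: Purple is ranked above Green on 29 ballots, Green above Purple on 27.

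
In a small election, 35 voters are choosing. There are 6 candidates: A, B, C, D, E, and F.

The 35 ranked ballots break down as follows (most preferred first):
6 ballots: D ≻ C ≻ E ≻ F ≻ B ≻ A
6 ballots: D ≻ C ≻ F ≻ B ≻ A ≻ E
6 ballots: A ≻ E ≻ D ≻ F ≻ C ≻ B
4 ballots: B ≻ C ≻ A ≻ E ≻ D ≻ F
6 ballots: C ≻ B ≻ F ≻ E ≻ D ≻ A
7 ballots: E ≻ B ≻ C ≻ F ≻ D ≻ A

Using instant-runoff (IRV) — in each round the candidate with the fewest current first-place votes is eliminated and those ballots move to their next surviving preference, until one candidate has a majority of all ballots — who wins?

Round 1: A 6, B 4, C 6, D 12, E 7, F 0. F eliminated.
Round 2: A 6, B 4, C 6, D 12, E 7. B eliminated.
Round 3: A 6, C 10, D 12, E 7. A eliminated.
Round 4: C 10, D 12, E 13. C eliminated.
Round 5: D 12, E 23. E has a majority (≥18).

E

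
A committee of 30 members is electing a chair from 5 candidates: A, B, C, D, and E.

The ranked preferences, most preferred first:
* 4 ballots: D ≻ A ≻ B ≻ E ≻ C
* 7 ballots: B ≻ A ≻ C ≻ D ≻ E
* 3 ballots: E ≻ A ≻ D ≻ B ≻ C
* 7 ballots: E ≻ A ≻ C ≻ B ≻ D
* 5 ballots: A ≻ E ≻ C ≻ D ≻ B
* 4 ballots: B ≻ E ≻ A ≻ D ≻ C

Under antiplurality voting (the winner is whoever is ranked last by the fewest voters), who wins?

Last-place votes: A 0, B 5, C 11, D 7, E 7.

A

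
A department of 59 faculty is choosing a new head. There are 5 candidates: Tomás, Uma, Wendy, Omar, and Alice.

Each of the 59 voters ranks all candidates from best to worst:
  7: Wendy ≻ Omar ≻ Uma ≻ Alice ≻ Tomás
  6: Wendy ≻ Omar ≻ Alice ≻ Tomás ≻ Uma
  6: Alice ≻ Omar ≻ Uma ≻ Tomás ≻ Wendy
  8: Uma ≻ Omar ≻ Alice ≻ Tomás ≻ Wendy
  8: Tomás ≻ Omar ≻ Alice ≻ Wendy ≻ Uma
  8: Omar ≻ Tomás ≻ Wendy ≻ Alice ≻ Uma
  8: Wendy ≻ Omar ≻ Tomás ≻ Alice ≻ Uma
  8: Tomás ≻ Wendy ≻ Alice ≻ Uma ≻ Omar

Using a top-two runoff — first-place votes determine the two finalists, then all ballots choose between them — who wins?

Round 1 first-place votes: Tomás 16, Uma 8, Wendy 21, Omar 8, Alice 6. Wendy and Tomás advance.
Runoff: Wendy is ranked above Tomás on 21 ballots, Tomás above Wendy on 38.

Tomás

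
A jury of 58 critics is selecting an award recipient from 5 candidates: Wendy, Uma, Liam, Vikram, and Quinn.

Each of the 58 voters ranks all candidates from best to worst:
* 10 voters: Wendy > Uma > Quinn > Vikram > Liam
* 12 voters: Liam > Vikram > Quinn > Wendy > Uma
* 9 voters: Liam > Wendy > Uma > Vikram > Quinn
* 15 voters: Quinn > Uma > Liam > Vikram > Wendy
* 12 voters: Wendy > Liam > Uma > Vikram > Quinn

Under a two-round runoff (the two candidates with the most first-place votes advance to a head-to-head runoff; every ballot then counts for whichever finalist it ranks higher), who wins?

Round 1 first-place votes: Wendy 22, Uma 0, Liam 21, Vikram 0, Quinn 15. Wendy and Liam advance.
Runoff: Wendy is ranked above Liam on 22 ballots, Liam above Wendy on 36.

Liam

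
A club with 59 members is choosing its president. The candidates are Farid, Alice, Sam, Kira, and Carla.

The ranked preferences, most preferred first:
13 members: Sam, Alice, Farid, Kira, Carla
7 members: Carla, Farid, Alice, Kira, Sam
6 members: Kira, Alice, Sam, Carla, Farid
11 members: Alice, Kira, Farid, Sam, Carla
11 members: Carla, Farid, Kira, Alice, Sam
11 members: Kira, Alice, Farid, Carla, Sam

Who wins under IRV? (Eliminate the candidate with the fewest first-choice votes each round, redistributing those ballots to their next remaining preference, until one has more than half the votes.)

Round 1: Farid 0, Alice 11, Sam 13, Kira 17, Carla 18. Farid eliminated.
Round 2: Alice 11, Sam 13, Kira 17, Carla 18. Alice eliminated.
Round 3: Sam 13, Kira 28, Carla 18. Sam eliminated.
Round 4: Kira 41, Carla 18. Kira has a majority (≥30).

Kira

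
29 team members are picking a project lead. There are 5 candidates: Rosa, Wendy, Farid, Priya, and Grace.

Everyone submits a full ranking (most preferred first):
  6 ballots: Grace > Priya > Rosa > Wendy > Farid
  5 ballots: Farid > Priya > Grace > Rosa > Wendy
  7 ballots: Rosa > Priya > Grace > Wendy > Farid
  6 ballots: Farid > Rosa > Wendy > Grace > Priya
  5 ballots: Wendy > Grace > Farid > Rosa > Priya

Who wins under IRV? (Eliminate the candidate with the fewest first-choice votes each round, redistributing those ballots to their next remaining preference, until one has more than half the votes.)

Round 1: Rosa 7, Wendy 5, Farid 11, Priya 0, Grace 6. Priya eliminated.
Round 2: Rosa 7, Wendy 5, Farid 11, Grace 6. Wendy eliminated.
Round 3: Rosa 7, Farid 11, Grace 11. Rosa eliminated.
Round 4: Farid 11, Grace 18. Grace has a majority (≥15).

Grace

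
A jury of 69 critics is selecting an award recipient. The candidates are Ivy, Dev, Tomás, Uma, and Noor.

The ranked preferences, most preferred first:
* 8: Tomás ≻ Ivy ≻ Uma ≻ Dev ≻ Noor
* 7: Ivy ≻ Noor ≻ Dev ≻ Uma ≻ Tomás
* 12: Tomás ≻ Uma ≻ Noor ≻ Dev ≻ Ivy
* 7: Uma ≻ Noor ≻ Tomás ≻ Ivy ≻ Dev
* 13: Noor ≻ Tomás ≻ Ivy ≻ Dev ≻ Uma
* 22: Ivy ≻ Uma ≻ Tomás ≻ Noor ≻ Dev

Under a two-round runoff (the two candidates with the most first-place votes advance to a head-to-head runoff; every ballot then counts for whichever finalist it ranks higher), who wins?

Round 1 first-place votes: Ivy 29, Dev 0, Tomás 20, Uma 7, Noor 13. Ivy and Tomás advance.
Runoff: Ivy is ranked above Tomás on 29 ballots, Tomás above Ivy on 40.

Tomás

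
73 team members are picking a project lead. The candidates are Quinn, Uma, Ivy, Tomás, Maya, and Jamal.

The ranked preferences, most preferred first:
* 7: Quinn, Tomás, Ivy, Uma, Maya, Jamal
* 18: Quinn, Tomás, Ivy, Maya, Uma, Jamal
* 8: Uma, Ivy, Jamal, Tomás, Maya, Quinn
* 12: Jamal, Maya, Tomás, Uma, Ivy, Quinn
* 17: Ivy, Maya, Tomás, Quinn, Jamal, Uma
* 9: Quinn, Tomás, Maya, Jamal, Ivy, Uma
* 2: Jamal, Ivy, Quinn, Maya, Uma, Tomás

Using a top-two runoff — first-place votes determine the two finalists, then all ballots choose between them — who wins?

Ivy

Round 1 first-place votes: Quinn 34, Uma 8, Ivy 17, Tomás 0, Maya 0, Jamal 14. Quinn and Ivy advance.
Runoff: Quinn is ranked above Ivy on 34 ballots, Ivy above Quinn on 39.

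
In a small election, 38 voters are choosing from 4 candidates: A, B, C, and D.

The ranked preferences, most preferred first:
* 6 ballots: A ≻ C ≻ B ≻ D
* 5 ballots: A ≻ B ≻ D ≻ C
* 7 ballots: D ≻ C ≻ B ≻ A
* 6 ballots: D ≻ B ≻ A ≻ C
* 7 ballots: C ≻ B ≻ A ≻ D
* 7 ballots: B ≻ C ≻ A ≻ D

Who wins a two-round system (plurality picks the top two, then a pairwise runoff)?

Round 1 first-place votes: A 11, B 7, C 7, D 13. D and A advance.
Runoff: D is ranked above A on 13 ballots, A above D on 25.

A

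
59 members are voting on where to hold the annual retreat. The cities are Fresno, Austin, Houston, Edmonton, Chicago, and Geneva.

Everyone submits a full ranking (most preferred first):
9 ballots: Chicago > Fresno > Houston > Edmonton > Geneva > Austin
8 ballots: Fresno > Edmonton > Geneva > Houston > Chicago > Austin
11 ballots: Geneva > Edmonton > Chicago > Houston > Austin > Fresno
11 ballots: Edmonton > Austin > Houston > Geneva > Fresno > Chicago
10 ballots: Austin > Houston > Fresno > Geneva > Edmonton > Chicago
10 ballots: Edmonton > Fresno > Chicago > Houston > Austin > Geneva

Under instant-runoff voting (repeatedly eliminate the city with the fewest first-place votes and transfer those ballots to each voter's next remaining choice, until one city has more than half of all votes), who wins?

Round 1: Fresno 8, Austin 10, Houston 0, Edmonton 21, Chicago 9, Geneva 11. Houston eliminated.
Round 2: Fresno 8, Austin 10, Edmonton 21, Chicago 9, Geneva 11. Fresno eliminated.
Round 3: Austin 10, Edmonton 29, Chicago 9, Geneva 11. Chicago eliminated.
Round 4: Austin 10, Edmonton 38, Geneva 11. Edmonton has a majority (≥30).

Edmonton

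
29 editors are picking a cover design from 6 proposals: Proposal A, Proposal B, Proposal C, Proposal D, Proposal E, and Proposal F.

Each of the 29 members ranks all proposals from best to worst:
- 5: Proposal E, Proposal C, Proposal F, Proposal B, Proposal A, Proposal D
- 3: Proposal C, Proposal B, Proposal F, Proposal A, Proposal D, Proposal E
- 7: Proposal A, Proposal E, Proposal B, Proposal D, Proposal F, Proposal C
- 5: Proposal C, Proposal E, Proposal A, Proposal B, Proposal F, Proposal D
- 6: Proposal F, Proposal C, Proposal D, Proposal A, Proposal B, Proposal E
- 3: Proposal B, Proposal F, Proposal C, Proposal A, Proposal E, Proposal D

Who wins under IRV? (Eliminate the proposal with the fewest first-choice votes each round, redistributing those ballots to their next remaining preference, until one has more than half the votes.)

Round 1: Proposal A 7, Proposal B 3, Proposal C 8, Proposal D 0, Proposal E 5, Proposal F 6. Proposal D eliminated.
Round 2: Proposal A 7, Proposal B 3, Proposal C 8, Proposal E 5, Proposal F 6. Proposal B eliminated.
Round 3: Proposal A 7, Proposal C 8, Proposal E 5, Proposal F 9. Proposal E eliminated.
Round 4: Proposal A 7, Proposal C 13, Proposal F 9. Proposal A eliminated.
Round 5: Proposal C 13, Proposal F 16. Proposal F has a majority (≥15).

Proposal F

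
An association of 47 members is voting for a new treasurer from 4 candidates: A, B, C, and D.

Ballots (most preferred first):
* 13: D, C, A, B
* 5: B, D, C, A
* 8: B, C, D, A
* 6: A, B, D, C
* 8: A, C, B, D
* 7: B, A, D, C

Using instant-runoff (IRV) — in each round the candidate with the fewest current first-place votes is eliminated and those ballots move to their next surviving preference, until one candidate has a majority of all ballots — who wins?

Round 1: A 14, B 20, C 0, D 13. C eliminated.
Round 2: A 14, B 20, D 13. D eliminated.
Round 3: A 27, B 20. A has a majority (≥24).

A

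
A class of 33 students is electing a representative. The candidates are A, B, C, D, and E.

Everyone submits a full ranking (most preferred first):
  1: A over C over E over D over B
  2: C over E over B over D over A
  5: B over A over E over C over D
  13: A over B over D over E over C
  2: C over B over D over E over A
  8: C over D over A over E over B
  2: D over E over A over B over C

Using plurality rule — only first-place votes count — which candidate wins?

A

First-place votes: A 14, B 5, C 12, D 2, E 0.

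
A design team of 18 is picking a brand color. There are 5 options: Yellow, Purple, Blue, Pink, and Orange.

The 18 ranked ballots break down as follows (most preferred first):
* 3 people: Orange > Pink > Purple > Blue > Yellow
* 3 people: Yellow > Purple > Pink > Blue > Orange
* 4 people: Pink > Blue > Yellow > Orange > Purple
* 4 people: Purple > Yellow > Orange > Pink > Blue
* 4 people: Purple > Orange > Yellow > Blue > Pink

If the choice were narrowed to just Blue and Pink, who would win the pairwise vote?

Pink

Blue is ranked above Pink on 4 ballots; Pink above Blue on 14.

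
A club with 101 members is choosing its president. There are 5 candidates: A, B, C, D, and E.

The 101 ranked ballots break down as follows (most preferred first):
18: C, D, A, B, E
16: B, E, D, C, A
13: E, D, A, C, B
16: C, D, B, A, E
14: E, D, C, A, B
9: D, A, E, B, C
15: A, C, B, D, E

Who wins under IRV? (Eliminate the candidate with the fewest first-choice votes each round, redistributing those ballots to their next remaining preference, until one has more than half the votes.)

Round 1: A 15, B 16, C 34, D 9, E 27. D eliminated.
Round 2: A 24, B 16, C 34, E 27. B eliminated.
Round 3: A 24, C 34, E 43. A eliminated.
Round 4: C 49, E 52. E has a majority (≥51).

E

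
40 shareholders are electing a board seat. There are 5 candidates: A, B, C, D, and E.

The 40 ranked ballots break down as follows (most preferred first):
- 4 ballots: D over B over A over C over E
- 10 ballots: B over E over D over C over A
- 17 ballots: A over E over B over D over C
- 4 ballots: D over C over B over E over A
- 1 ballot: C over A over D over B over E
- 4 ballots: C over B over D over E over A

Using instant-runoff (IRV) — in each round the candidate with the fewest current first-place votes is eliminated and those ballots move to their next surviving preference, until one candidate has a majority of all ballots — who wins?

Round 1: A 17, B 10, C 5, D 8, E 0. E eliminated.
Round 2: A 17, B 10, C 5, D 8. C eliminated.
Round 3: A 18, B 14, D 8. D eliminated.
Round 4: A 18, B 22. B has a majority (≥21).

B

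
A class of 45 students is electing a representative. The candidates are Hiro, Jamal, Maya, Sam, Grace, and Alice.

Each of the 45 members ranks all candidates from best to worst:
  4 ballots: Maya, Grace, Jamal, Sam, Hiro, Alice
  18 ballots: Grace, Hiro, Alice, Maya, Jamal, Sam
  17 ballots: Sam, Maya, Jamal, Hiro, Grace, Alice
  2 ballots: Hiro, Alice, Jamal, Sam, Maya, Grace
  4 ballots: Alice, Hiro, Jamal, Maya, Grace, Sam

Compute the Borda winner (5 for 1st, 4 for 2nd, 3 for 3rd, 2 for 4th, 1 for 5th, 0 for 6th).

Hiro

Hiro: 4×1 + 18×4 + 17×2 + 2×5 + 4×4 = 136
Jamal: 4×3 + 18×1 + 17×3 + 2×3 + 4×3 = 99
Maya: 4×5 + 18×2 + 17×4 + 2×1 + 4×2 = 134
Sam: 4×2 + 18×0 + 17×5 + 2×2 + 4×0 = 97
Grace: 4×4 + 18×5 + 17×1 + 2×0 + 4×1 = 127
Alice: 4×0 + 18×3 + 17×0 + 2×4 + 4×5 = 82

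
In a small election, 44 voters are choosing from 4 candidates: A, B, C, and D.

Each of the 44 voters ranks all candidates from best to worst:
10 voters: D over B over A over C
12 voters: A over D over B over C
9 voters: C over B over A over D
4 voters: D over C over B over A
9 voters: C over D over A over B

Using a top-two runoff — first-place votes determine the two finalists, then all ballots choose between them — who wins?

Round 1 first-place votes: A 12, B 0, C 18, D 14. C and D advance.
Runoff: C is ranked above D on 18 ballots, D above C on 26.

D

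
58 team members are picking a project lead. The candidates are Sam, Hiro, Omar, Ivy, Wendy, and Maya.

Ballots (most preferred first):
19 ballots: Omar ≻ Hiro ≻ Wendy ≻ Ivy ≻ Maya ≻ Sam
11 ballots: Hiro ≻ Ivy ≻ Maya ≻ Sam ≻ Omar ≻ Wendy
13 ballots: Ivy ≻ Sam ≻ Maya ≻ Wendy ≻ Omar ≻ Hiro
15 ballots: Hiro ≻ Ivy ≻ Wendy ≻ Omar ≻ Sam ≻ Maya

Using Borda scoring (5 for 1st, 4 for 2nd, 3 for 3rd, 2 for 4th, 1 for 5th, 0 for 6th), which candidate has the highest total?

Sam: 19×0 + 11×2 + 13×4 + 15×1 = 89
Hiro: 19×4 + 11×5 + 13×0 + 15×5 = 206
Omar: 19×5 + 11×1 + 13×1 + 15×2 = 149
Ivy: 19×2 + 11×4 + 13×5 + 15×4 = 207
Wendy: 19×3 + 11×0 + 13×2 + 15×3 = 128
Maya: 19×1 + 11×3 + 13×3 + 15×0 = 91

Ivy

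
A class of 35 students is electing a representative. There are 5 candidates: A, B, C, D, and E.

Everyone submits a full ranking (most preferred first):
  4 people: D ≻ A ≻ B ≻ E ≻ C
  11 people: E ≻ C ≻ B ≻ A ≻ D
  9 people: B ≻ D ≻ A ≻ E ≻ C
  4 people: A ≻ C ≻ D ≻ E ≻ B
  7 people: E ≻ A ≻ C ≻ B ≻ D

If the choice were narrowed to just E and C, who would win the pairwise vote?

E

E is ranked above C on 31 ballots; C above E on 4.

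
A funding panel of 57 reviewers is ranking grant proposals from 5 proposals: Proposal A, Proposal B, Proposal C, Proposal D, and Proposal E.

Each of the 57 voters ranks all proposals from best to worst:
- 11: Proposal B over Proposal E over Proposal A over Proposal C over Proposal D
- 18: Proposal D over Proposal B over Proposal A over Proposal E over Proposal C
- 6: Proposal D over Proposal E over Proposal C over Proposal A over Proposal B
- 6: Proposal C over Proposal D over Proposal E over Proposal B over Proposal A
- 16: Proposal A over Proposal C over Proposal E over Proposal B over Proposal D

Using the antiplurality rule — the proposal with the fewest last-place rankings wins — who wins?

Last-place votes: Proposal A 6, Proposal B 6, Proposal C 18, Proposal D 27, Proposal E 0.

Proposal E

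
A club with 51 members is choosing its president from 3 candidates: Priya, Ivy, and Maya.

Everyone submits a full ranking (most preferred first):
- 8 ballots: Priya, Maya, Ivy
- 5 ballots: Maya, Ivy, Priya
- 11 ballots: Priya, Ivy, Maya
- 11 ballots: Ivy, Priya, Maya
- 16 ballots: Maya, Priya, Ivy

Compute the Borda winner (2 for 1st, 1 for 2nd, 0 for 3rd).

Priya: 8×2 + 5×0 + 11×2 + 11×1 + 16×1 = 65
Ivy: 8×0 + 5×1 + 11×1 + 11×2 + 16×0 = 38
Maya: 8×1 + 5×2 + 11×0 + 11×0 + 16×2 = 50

Priya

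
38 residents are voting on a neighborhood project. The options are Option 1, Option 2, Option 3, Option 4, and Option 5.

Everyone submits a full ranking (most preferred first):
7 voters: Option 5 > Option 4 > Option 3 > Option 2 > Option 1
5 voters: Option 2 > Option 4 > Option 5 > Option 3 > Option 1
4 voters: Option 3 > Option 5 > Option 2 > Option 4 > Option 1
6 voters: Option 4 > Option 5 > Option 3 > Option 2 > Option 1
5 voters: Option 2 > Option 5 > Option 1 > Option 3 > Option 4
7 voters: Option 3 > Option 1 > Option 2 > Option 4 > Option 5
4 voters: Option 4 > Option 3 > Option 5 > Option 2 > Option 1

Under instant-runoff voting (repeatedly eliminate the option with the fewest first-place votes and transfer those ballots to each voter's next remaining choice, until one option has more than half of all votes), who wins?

Round 1: Option 1 0, Option 2 10, Option 3 11, Option 4 10, Option 5 7. Option 1 eliminated.
Round 2: Option 2 10, Option 3 11, Option 4 10, Option 5 7. Option 5 eliminated.
Round 3: Option 2 10, Option 3 11, Option 4 17. Option 2 eliminated.
Round 4: Option 3 16, Option 4 22. Option 4 has a majority (≥20).

Option 4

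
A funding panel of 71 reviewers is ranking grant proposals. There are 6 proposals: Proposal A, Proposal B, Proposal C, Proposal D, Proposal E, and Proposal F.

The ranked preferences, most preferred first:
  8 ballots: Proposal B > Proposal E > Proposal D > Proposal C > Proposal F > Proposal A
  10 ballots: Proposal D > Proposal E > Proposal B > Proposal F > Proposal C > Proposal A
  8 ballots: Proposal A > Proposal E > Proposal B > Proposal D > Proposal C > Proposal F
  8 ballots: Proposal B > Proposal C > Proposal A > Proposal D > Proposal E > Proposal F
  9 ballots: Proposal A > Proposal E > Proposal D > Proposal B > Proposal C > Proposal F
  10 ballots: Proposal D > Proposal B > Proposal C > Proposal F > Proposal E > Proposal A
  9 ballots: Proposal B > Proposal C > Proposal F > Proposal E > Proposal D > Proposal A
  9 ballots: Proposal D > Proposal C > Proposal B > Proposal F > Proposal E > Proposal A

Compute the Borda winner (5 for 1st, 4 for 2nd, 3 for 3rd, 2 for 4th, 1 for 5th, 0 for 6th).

Proposal A: 8×0 + 10×0 + 8×5 + 8×3 + 9×5 + 10×0 + 9×0 + 9×0 = 109
Proposal B: 8×5 + 10×3 + 8×3 + 8×5 + 9×2 + 10×4 + 9×5 + 9×3 = 264
Proposal C: 8×2 + 10×1 + 8×1 + 8×4 + 9×1 + 10×3 + 9×4 + 9×4 = 177
Proposal D: 8×3 + 10×5 + 8×2 + 8×2 + 9×3 + 10×5 + 9×1 + 9×5 = 237
Proposal E: 8×4 + 10×4 + 8×4 + 8×1 + 9×4 + 10×1 + 9×2 + 9×1 = 185
Proposal F: 8×1 + 10×2 + 8×0 + 8×0 + 9×0 + 10×2 + 9×3 + 9×2 = 93

Proposal B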